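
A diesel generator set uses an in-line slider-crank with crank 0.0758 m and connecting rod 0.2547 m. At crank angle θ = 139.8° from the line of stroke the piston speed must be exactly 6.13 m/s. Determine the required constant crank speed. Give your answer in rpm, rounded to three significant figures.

For an in-line slider-crank, |v_piston| = rω|sinθ|·[1 + r cosθ/√(L² − r² sin²θ)].
With r = 0.0758 m, L = 0.2547 m, θ = 139.8°: the bracketed kinematic factor |dx/dθ| = 0.037593 m.
ω = v/|dx/dθ| = 6.13/0.037593 = 163.06 rad/s.
N = 60ω/(2π) = 1557.1 rpm.

1560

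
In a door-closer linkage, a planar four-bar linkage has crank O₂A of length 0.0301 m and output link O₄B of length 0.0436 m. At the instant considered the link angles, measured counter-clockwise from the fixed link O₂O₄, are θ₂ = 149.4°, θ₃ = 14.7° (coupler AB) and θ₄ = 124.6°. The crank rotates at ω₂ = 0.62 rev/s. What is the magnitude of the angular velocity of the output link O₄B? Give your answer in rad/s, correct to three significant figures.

2.03

ω₂ = 3.896 rad/s (from 0.62 rev/s).
Differentiating the loop-closure r₂e^{iθ₂}+r₃e^{iθ₃}=r₁+r₄e^{iθ₄} gives r₂ω₂e^{iθ₂}+r₃ω₃e^{iθ₃}=r₄ω₄e^{iθ₄}.
Eliminating the other unknown: ω₄ = r₂ω₂ sin(θ₂−θ₃) / [r₄ sin(θ₄−θ₃)].
Numerator sine = +0.71080; denominator sine = +0.94029.
Result = 0.0301·3.896·(+0.71080) / (0.0436·(+0.94029)) = +2.033 rad/s; magnitude 2.033 rad/s.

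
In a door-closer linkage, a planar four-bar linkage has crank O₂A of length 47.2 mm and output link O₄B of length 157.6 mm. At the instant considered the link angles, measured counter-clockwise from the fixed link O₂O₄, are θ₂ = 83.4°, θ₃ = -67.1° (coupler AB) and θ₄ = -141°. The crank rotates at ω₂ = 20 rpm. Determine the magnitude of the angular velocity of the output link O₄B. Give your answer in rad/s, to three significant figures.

ω₂ = 2.094 rad/s (from 20 rpm).
Differentiating the loop-closure r₂e^{iθ₂}+r₃e^{iθ₃}=r₁+r₄e^{iθ₄} gives r₂ω₂e^{iθ₂}+r₃ω₃e^{iθ₃}=r₄ω₄e^{iθ₄}.
Eliminating the other unknown: ω₄ = r₂ω₂ sin(θ₂−θ₃) / [r₄ sin(θ₄−θ₃)].
Numerator sine = +0.49242; denominator sine = -0.96078.
Result = 0.0472·2.094·(+0.49242) / (0.1576·(-0.96078)) = -0.32148 rad/s; magnitude 0.32148 rad/s.

0.321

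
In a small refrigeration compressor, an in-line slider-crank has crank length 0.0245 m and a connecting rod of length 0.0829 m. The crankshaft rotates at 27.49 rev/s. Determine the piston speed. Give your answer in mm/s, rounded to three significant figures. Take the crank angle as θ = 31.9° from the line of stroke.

ω = 2π·27.5 = 172.7 rad/s
For an in-line slider-crank, x = r cosθ + √(L² − r² sin²θ), so v = −rω sinθ·[1 + r cosθ/√(L² − r² sin²θ)].
With r = 0.0245 m, L = 0.0829 m, θ = 31.9°: √(L² − r² sin²θ) = 0.081883 m.
v = −0.0245·172.7·0.52844·[1 + 0.0245·0.84897/0.081883] = -2.8043 m/s.
|v| = 2.8043 m/s = 2804.3 mm/s.

2800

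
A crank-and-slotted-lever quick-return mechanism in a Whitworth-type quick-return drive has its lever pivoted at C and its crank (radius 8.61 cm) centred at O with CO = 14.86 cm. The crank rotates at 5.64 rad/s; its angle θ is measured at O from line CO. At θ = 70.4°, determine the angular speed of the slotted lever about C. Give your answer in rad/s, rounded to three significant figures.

1.73

ω = 5.64 rad/s
Crank pin A relative to C: A = (d + r cosθ, r sinθ); lever angle φ = atan2(r sinθ, d + r cosθ).
Differentiating tanφ: φ̇ = rω(d cosθ + r)/(d² + r² + 2dr cosθ).
d² + r² + 2dr cosθ = |CA|² = 0.038079 m²;  d cosθ + r = +0.13595 m.
|ω_lever| = |0.0861·5.64·+0.13595| / 0.038079 = 1.7337 rad/s.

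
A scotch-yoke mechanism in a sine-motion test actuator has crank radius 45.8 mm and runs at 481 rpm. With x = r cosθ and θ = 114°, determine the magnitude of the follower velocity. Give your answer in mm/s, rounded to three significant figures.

2110

ω = 50.37 rad/s (from 481 rpm).
x = r cosθ ⇒ ẋ = −rω sinθ.
|v| = rω|sinθ| = 0.0458·50.37·|sin 114°| = 2.1075 m/s = 2107.5 mm/s.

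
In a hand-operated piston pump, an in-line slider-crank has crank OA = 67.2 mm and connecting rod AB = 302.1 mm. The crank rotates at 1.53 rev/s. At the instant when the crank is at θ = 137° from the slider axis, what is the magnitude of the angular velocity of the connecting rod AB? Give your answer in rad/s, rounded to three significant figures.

ω = 9.613 rad/s (converted from 1.53 rev/s).
The rod makes angle φ with the slider axis where L sinφ = r sinθ; differentiating, L cosφ·φ̇ = r ω cosθ.
L cosφ = √(L² − r² sin²θ) = 0.2986 m.
|ω_rod| = r ω |cosθ| / √(L² − r² sin²θ) = 0.0672·9.613·0.73135/0.2986 = 1.5822 rad/s.

1.58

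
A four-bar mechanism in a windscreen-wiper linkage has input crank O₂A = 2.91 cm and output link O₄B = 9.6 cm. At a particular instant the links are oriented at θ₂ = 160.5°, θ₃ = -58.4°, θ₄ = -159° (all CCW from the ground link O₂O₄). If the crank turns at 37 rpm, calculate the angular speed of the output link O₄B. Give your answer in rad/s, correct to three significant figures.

0.750

ω₂ = 3.875 rad/s (from 37 rpm).
Differentiating the loop-closure r₂e^{iθ₂}+r₃e^{iθ₃}=r₁+r₄e^{iθ₄} gives r₂ω₂e^{iθ₂}+r₃ω₃e^{iθ₃}=r₄ω₄e^{iθ₄}.
Eliminating the other unknown: ω₄ = r₂ω₂ sin(θ₂−θ₃) / [r₄ sin(θ₄−θ₃)].
Numerator sine = -0.62796; denominator sine = -0.98294.
Result = 0.0291·3.875·(-0.62796) / (0.096·(-0.98294)) = +0.75035 rad/s; magnitude 0.75035 rad/s.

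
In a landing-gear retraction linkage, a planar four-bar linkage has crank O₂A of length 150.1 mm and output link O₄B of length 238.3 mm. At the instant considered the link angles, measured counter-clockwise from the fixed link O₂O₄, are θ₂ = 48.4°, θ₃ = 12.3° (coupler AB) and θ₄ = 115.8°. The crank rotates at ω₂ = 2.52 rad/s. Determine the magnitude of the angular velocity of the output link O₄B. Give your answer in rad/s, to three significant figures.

0.962

ω₂ = 2.52 rad/s
Differentiating the loop-closure r₂e^{iθ₂}+r₃e^{iθ₃}=r₁+r₄e^{iθ₄} gives r₂ω₂e^{iθ₂}+r₃ω₃e^{iθ₃}=r₄ω₄e^{iθ₄}.
Eliminating the other unknown: ω₄ = r₂ω₂ sin(θ₂−θ₃) / [r₄ sin(θ₄−θ₃)].
Numerator sine = +0.58920; denominator sine = +0.97237.
Result = 0.1501·2.52·(+0.58920) / (0.2383·(+0.97237)) = +0.9618 rad/s; magnitude 0.9618 rad/s.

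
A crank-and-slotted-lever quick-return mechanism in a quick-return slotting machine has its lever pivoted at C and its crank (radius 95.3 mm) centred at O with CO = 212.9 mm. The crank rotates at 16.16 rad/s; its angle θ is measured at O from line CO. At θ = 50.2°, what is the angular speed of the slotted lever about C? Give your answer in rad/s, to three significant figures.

ω = 16.16 rad/s
Crank pin A relative to C: A = (d + r cosθ, r sinθ); lever angle φ = atan2(r sinθ, d + r cosθ).
Differentiating tanφ: φ̇ = rω(d cosθ + r)/(d² + r² + 2dr cosθ).
d² + r² + 2dr cosθ = |CA|² = 0.0803833 m²;  d cosθ + r = +0.23158 m.
|ω_lever| = |0.0953·16.16·+0.23158| / 0.0803833 = 4.4368 rad/s.

4.44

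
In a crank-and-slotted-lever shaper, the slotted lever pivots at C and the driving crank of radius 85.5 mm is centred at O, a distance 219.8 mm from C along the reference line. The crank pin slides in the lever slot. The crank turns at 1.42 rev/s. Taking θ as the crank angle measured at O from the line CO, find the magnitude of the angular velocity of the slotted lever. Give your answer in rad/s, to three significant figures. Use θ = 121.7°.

0.638

ω = 8.922 rad/s (from 1.42 rev/s).
Crank pin A relative to C: A = (d + r cosθ, r sinθ); lever angle φ = atan2(r sinθ, d + r cosθ).
Differentiating tanφ: φ̇ = rω(d cosθ + r)/(d² + r² + 2dr cosθ).
d² + r² + 2dr cosθ = |CA|² = 0.035872 m²;  d cosθ + r = -0.029999 m.
|ω_lever| = |0.0855·8.922·-0.029999| / 0.035872 = 0.63794 rad/s.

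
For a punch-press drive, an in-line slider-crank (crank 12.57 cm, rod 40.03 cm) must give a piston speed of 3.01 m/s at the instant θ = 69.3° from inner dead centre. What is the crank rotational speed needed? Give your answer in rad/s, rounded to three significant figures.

22.9

For an in-line slider-crank, |v_piston| = rω|sinθ|·[1 + r cosθ/√(L² − r² sin²θ)].
With r = 0.1257 m, L = 0.4003 m, θ = 69.3°: the bracketed kinematic factor |dx/dθ| = 0.13124 m.
ω = v/|dx/dθ| = 3.01/0.13124 = 22.935 rad/s.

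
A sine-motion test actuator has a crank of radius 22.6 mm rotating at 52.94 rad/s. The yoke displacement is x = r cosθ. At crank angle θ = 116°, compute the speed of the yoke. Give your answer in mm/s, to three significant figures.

1080

ω = 52.94 rad/s
x = r cosθ ⇒ ẋ = −rω sinθ.
|v| = rω|sinθ| = 0.0226·52.94·|sin 116°| = 1.0754 m/s = 1075.4 mm/s.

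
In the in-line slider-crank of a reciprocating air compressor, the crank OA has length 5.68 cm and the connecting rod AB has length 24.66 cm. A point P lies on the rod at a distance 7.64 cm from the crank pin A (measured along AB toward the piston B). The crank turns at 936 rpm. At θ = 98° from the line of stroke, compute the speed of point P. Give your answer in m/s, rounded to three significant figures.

ω = 98.02 rad/s.  Crank-pin speed |V_A| = rω = 5.5674 m/s, perpendicular to OA.
Rod angle: sinφ = −(r/L) sinθ ⇒ φ = -13.185°; ω_rod = −rω cosθ/√(L²−r²sin²θ) = +3.2271 rad/s.
V_P = V_A + ω_rod × AP, with AP = 0.0764 m along the rod.
Components: V_Px = −rω sinθ − a·ω_rod·sinφ = -5.457 m/s;  V_Py = rω cosθ + a·ω_rod·cosφ = -0.53478 m/s.
|V_P| = √(V_Px² + V_Py²) = 5.4831 m/s.

5.48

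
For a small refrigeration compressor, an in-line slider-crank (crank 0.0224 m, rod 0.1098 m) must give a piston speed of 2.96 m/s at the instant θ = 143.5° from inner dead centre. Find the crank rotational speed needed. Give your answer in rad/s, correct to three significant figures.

266

For an in-line slider-crank, |v_piston| = rω|sinθ|·[1 + r cosθ/√(L² − r² sin²θ)].
With r = 0.0224 m, L = 0.1098 m, θ = 143.5°: the bracketed kinematic factor |dx/dθ| = 0.011123 m.
ω = v/|dx/dθ| = 2.96/0.011123 = 266.12 rad/s.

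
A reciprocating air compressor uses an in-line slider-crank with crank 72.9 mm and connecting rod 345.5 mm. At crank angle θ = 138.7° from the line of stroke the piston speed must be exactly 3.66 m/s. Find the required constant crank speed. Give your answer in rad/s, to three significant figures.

For an in-line slider-crank, |v_piston| = rω|sinθ|·[1 + r cosθ/√(L² − r² sin²θ)].
With r = 0.0729 m, L = 0.3455 m, θ = 138.7°: the bracketed kinematic factor |dx/dθ| = 0.040412 m.
ω = v/|dx/dθ| = 3.66/0.040412 = 90.567 rad/s.

90.6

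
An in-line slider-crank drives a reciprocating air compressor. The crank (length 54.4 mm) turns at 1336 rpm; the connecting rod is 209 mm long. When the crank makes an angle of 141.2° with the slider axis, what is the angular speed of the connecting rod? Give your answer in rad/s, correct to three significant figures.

28.8

ω = 139.9 rad/s (converted from 1336 rpm).
The rod makes angle φ with the slider axis where L sinφ = r sinθ; differentiating, L cosφ·φ̇ = r ω cosθ.
L cosφ = √(L² − r² sin²θ) = 0.2062 m.
|ω_rod| = r ω |cosθ| / √(L² − r² sin²θ) = 0.0544·139.9·0.77934/0.2062 = 28.765 rad/s.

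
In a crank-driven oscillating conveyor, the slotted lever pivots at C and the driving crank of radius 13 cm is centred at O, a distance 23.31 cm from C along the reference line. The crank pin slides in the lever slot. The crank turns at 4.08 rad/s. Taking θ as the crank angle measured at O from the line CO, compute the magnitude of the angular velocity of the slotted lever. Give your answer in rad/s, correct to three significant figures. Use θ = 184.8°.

ω = 4.08 rad/s
Crank pin A relative to C: A = (d + r cosθ, r sinθ); lever angle φ = atan2(r sinθ, d + r cosθ).
Differentiating tanφ: φ̇ = rω(d cosθ + r)/(d² + r² + 2dr cosθ).
d² + r² + 2dr cosθ = |CA|² = 0.0108422 m²;  d cosθ + r = -0.10228 m.
|ω_lever| = |0.13·4.08·-0.10228| / 0.0108422 = 5.0037 rad/s.

5.00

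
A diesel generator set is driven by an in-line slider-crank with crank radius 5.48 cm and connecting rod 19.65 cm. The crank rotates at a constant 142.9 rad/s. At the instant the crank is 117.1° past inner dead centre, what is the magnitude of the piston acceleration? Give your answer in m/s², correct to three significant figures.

ω = 142.9 rad/s
x(θ) = r cosθ + √(L² − r² sin²θ); with ω constant, a = ω²·d²x/dθ².
d²x/dθ² = −r cosθ − r²(cos2θ)/√u − r⁴ sin²2θ/(4u^{3/2}),  u = L² − r² sin²θ = 0.0362324 m².
Substituting r = 0.0548 m, L = 0.1965 m, θ = 117.1°: d²x/dθ² = +0.033977 m.
a = ω²·d²x/dθ² = (142.9)²·(+0.033977) = +693.83 m/s²;  |a| = 693.83 m/s².

694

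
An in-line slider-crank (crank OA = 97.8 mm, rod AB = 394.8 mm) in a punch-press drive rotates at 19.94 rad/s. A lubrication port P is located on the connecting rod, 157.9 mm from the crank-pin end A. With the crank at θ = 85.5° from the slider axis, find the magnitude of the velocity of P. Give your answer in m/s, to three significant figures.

ω = 19.94 rad/s.  Crank-pin speed |V_A| = rω = 1.9501 m/s, perpendicular to OA.
Rod angle: sinφ = −(r/L) sinθ ⇒ φ = -14.297°; ω_rod = −rω cosθ/√(L²−r²sin²θ) = -0.39994 rad/s.
V_P = V_A + ω_rod × AP, with AP = 0.1579 m along the rod.
Components: V_Px = −rω sinθ − a·ω_rod·sinφ = -1.9597 m/s;  V_Py = rω cosθ + a·ω_rod·cosφ = +0.091811 m/s.
|V_P| = √(V_Px² + V_Py²) = 1.9619 m/s.

1.96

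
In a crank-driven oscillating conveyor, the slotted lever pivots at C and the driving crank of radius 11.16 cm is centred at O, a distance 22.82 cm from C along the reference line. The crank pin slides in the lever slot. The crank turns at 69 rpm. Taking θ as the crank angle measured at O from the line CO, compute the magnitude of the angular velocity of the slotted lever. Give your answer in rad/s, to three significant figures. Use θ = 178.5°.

ω = 7.226 rad/s (from 69 rpm).
Crank pin A relative to C: A = (d + r cosθ, r sinθ); lever angle φ = atan2(r sinθ, d + r cosθ).
Differentiating tanφ: φ̇ = rω(d cosθ + r)/(d² + r² + 2dr cosθ).
d² + r² + 2dr cosθ = |CA|² = 0.013613 m²;  d cosθ + r = -0.11652 m.
|ω_lever| = |0.1116·7.226·-0.11652| / 0.013613 = 6.9023 rad/s.

6.90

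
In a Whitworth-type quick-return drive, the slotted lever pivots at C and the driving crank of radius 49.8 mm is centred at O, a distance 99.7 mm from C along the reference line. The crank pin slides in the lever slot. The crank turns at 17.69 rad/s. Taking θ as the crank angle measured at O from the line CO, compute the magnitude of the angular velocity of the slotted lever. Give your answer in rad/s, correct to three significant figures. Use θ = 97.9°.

2.88

ω = 17.69 rad/s
Crank pin A relative to C: A = (d + r cosθ, r sinθ); lever angle φ = atan2(r sinθ, d + r cosθ).
Differentiating tanφ: φ̇ = rω(d cosθ + r)/(d² + r² + 2dr cosθ).
d² + r² + 2dr cosθ = |CA|² = 0.0110553 m²;  d cosθ + r = +0.036097 m.
|ω_lever| = |0.0498·17.69·+0.036097| / 0.0110553 = 2.8764 rad/s.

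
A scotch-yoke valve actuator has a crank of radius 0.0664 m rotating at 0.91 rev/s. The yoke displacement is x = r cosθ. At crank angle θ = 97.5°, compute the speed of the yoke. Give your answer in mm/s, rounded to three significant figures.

ω = 5.718 rad/s (from 0.91 rev/s).
x = r cosθ ⇒ ẋ = −rω sinθ.
|v| = rω|sinθ| = 0.0664·5.718·|sin 97.5°| = 0.37641 m/s = 376.41 mm/s.

376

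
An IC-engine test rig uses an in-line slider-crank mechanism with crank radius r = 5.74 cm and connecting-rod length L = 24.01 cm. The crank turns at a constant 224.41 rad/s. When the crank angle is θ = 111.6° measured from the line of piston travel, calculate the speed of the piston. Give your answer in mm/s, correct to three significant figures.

ω = 224.4 rad/s
For an in-line slider-crank, x = r cosθ + √(L² − r² sin²θ), so v = −rω sinθ·[1 + r cosθ/√(L² − r² sin²θ)].
With r = 0.0574 m, L = 0.2401 m, θ = 111.6°: √(L² − r² sin²θ) = 0.23409 m.
v = −0.0574·224.4·0.92978·[1 + 0.0574·-0.36812/0.23409] = -10.896 m/s.
|v| = 10.896 m/s = 10896 mm/s.

10900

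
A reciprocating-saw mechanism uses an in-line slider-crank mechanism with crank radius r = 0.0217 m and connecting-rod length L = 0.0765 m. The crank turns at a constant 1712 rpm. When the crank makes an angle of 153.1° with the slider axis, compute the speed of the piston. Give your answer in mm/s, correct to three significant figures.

1310

ω = 2π·1712/60 = 179.3 rad/s
For an in-line slider-crank, x = r cosθ + √(L² − r² sin²θ), so v = −rω sinθ·[1 + r cosθ/√(L² − r² sin²θ)].
With r = 0.0217 m, L = 0.0765 m, θ = 153.1°: √(L² − r² sin²θ) = 0.075867 m.
v = −0.0217·179.3·0.45243·[1 + 0.0217·-0.89180/0.075867] = -1.3112 m/s.
|v| = 1.3112 m/s = 1311.2 mm/s.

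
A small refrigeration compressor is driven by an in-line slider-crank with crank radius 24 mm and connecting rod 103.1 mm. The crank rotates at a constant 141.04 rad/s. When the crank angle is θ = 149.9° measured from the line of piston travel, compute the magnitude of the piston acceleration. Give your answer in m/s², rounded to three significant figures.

ω = 141 rad/s
x(θ) = r cosθ + √(L² − r² sin²θ); with ω constant, a = ω²·d²x/dθ².
d²x/dθ² = −r cosθ − r²(cos2θ)/√u − r⁴ sin²2θ/(4u^{3/2}),  u = L² − r² sin²θ = 0.0104847 m².
Substituting r = 0.024 m, L = 0.1031 m, θ = 149.9°: d²x/dθ² = +0.01791 m.
a = ω²·d²x/dθ² = (141)²·(+0.01791) = +356.27 m/s²;  |a| = 356.27 m/s².

356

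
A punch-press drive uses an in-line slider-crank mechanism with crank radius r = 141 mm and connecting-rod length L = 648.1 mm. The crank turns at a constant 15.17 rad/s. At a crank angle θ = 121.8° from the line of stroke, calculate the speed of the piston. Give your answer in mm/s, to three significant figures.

ω = 15.17 rad/s
For an in-line slider-crank, x = r cosθ + √(L² − r² sin²θ), so v = −rω sinθ·[1 + r cosθ/√(L² − r² sin²θ)].
With r = 0.141 m, L = 0.6481 m, θ = 121.8°: √(L² − r² sin²θ) = 0.63692 m.
v = −0.141·15.17·0.84989·[1 + 0.141·-0.52696/0.63692] = -1.6058 m/s.
|v| = 1.6058 m/s = 1605.8 mm/s.

1610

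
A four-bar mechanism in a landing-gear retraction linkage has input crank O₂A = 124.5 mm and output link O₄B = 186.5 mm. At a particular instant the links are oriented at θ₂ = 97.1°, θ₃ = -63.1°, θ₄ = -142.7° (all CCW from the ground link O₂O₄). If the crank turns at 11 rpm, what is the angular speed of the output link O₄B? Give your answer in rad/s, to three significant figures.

ω₂ = 1.152 rad/s (from 11 rpm).
Differentiating the loop-closure r₂e^{iθ₂}+r₃e^{iθ₃}=r₁+r₄e^{iθ₄} gives r₂ω₂e^{iθ₂}+r₃ω₃e^{iθ₃}=r₄ω₄e^{iθ₄}.
Eliminating the other unknown: ω₄ = r₂ω₂ sin(θ₂−θ₃) / [r₄ sin(θ₄−θ₃)].
Numerator sine = +0.33874; denominator sine = -0.98357.
Result = 0.1245·1.152·(+0.33874) / (0.1865·(-0.98357)) = -0.26483 rad/s; magnitude 0.26483 rad/s.

0.265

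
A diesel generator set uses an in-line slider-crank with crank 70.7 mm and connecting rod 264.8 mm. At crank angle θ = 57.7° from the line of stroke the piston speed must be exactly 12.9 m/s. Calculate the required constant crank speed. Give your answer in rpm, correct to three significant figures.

For an in-line slider-crank, |v_piston| = rω|sinθ|·[1 + r cosθ/√(L² − r² sin²θ)].
With r = 0.0707 m, L = 0.2648 m, θ = 57.7°: the bracketed kinematic factor |dx/dθ| = 0.068512 m.
ω = v/|dx/dθ| = 12.9/0.068512 = 188.29 rad/s.
N = 60ω/(2π) = 1798 rpm.

1800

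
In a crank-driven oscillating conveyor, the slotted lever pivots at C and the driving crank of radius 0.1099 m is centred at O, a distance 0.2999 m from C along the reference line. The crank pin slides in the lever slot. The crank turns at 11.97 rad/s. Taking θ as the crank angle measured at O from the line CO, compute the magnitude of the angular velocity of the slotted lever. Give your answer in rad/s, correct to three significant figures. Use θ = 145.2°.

ω = 11.97 rad/s
Crank pin A relative to C: A = (d + r cosθ, r sinθ); lever angle φ = atan2(r sinθ, d + r cosθ).
Differentiating tanφ: φ̇ = rω(d cosθ + r)/(d² + r² + 2dr cosθ).
d² + r² + 2dr cosθ = |CA|² = 0.0478895 m²;  d cosθ + r = -0.13636 m.
|ω_lever| = |0.1099·11.97·-0.13636| / 0.0478895 = 3.7458 rad/s.

3.75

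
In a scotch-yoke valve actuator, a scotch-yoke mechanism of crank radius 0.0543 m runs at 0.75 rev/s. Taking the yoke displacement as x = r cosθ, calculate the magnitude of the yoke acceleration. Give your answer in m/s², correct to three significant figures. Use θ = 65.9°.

ω = 4.712 rad/s (from 0.75 rev/s).
x = r cosθ ⇒ ẍ = −rω² cosθ (ω constant).
|a| = rω²|cosθ| = 0.0543·(4.712)²·|cos 65.9°| = 0.49237 m/s².

0.492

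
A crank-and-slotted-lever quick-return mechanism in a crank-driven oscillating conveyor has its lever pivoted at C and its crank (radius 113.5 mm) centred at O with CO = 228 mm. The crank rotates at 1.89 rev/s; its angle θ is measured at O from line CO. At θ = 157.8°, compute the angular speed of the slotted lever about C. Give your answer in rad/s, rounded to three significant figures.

ω = 11.88 rad/s (from 1.89 rev/s).
Crank pin A relative to C: A = (d + r cosθ, r sinθ); lever angle φ = atan2(r sinθ, d + r cosθ).
Differentiating tanφ: φ̇ = rω(d cosθ + r)/(d² + r² + 2dr cosθ).
d² + r² + 2dr cosθ = |CA|² = 0.0169469 m²;  d cosθ + r = -0.097598 m.
|ω_lever| = |0.1135·11.88·-0.097598| / 0.0169469 = 7.7623 rad/s.

7.76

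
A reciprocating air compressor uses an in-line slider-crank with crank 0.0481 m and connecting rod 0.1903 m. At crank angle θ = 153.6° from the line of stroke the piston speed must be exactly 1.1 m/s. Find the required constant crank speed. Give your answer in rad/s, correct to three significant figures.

66.6

For an in-line slider-crank, |v_piston| = rω|sinθ|·[1 + r cosθ/√(L² − r² sin²θ)].
With r = 0.0481 m, L = 0.1903 m, θ = 153.6°: the bracketed kinematic factor |dx/dθ| = 0.016514 m.
ω = v/|dx/dθ| = 1.1/0.016514 = 66.61 rad/s.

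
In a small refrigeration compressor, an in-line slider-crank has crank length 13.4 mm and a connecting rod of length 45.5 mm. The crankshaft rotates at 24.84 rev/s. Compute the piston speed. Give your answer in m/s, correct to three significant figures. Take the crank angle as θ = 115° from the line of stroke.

1.65

ω = 2π·24.8 = 156.1 rad/s
For an in-line slider-crank, x = r cosθ + √(L² − r² sin²θ), so v = −rω sinθ·[1 + r cosθ/√(L² − r² sin²θ)].
With r = 0.0134 m, L = 0.0455 m, θ = 115°: √(L² − r² sin²θ) = 0.043849 m.
v = −0.0134·156.1·0.90631·[1 + 0.0134·-0.42262/0.043849] = -1.6507 m/s.
|v| = 1.6507 m/s.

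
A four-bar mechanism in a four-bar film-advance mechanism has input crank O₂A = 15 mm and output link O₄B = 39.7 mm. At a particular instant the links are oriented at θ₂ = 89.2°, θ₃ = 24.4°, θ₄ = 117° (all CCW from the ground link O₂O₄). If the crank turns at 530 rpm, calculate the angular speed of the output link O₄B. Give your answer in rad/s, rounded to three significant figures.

19.0

ω₂ = 55.5 rad/s (from 530 rpm).
Differentiating the loop-closure r₂e^{iθ₂}+r₃e^{iθ₃}=r₁+r₄e^{iθ₄} gives r₂ω₂e^{iθ₂}+r₃ω₃e^{iθ₃}=r₄ω₄e^{iθ₄}.
Eliminating the other unknown: ω₄ = r₂ω₂ sin(θ₂−θ₃) / [r₄ sin(θ₄−θ₃)].
Numerator sine = +0.90483; denominator sine = +0.99897.
Result = 0.015·55.5·(+0.90483) / (0.0397·(+0.99897)) = +18.994 rad/s; magnitude 18.994 rad/s.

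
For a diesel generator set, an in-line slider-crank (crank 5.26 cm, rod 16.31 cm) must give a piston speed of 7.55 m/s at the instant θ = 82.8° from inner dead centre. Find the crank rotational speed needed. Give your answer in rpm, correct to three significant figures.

For an in-line slider-crank, |v_piston| = rω|sinθ|·[1 + r cosθ/√(L² − r² sin²θ)].
With r = 0.0526 m, L = 0.1631 m, θ = 82.8°: the bracketed kinematic factor |dx/dθ| = 0.054412 m.
ω = v/|dx/dθ| = 7.55/0.054412 = 138.76 rad/s.
N = 60ω/(2π) = 1325 rpm.

1330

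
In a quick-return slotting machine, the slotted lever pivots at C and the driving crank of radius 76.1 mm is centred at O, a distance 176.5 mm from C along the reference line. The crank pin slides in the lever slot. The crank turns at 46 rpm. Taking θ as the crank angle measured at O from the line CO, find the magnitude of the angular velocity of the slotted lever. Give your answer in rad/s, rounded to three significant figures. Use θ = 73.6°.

1.04

ω = 4.817 rad/s (from 46 rpm).
Crank pin A relative to C: A = (d + r cosθ, r sinθ); lever angle φ = atan2(r sinθ, d + r cosθ).
Differentiating tanφ: φ̇ = rω(d cosθ + r)/(d² + r² + 2dr cosθ).
d² + r² + 2dr cosθ = |CA|² = 0.0445281 m²;  d cosθ + r = +0.12593 m.
|ω_lever| = |0.0761·4.817·+0.12593| / 0.0445281 = 1.0368 rad/s.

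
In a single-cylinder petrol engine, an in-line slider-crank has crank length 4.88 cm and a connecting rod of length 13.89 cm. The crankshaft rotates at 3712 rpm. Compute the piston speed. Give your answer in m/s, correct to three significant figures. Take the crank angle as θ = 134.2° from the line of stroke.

10.2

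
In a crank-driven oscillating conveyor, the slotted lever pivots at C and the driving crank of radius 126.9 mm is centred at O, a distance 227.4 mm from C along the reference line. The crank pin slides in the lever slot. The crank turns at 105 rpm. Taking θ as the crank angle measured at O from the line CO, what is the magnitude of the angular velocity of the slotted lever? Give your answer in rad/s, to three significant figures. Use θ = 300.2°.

3.48

ω = 11 rad/s (from 105 rpm).
Crank pin A relative to C: A = (d + r cosθ, r sinθ); lever angle φ = atan2(r sinθ, d + r cosθ).
Differentiating tanφ: φ̇ = rω(d cosθ + r)/(d² + r² + 2dr cosθ).
d² + r² + 2dr cosθ = |CA|² = 0.0968457 m²;  d cosθ + r = +0.24129 m.
|ω_lever| = |0.1269·11·+0.24129| / 0.0968457 = 3.4764 rad/s.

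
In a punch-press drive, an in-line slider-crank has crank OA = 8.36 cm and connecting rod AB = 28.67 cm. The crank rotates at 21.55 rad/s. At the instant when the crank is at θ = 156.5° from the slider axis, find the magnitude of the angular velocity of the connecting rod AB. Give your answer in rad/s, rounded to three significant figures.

ω = 21.55 rad/s
The rod makes angle φ with the slider axis where L sinφ = r sinθ; differentiating, L cosφ·φ̇ = r ω cosθ.
L cosφ = √(L² − r² sin²θ) = 0.28476 m.
|ω_rod| = r ω |cosθ| / √(L² − r² sin²θ) = 0.0836·21.55·0.91706/0.28476 = 5.802 rad/s.

5.80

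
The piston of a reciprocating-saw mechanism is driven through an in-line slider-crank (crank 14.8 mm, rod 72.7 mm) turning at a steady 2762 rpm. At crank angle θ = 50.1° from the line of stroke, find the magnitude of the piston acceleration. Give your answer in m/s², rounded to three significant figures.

752

ω = 2π·2762/60 = 289.2 rad/s
x(θ) = r cosθ + √(L² − r² sin²θ); with ω constant, a = ω²·d²x/dθ².
d²x/dθ² = −r cosθ − r²(cos2θ)/√u − r⁴ sin²2θ/(4u^{3/2}),  u = L² − r² sin²θ = 0.00515638 m².
Substituting r = 0.0148 m, L = 0.0727 m, θ = 50.1°: d²x/dθ² = -0.0089847 m.
a = ω²·d²x/dθ² = (289.2)²·(-0.0089847) = -751.63 m/s²;  |a| = 751.63 m/s².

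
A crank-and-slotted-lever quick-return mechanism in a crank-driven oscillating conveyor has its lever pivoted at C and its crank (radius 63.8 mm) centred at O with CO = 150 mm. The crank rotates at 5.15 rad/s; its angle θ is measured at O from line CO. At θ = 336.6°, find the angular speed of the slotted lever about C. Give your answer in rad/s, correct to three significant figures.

ω = 5.15 rad/s
Crank pin A relative to C: A = (d + r cosθ, r sinθ); lever angle φ = atan2(r sinθ, d + r cosθ).
Differentiating tanφ: φ̇ = rω(d cosθ + r)/(d² + r² + 2dr cosθ).
d² + r² + 2dr cosθ = |CA|² = 0.0441363 m²;  d cosθ + r = +0.20146 m.
|ω_lever| = |0.0638·5.15·+0.20146| / 0.0441363 = 1.4998 rad/s.

1.50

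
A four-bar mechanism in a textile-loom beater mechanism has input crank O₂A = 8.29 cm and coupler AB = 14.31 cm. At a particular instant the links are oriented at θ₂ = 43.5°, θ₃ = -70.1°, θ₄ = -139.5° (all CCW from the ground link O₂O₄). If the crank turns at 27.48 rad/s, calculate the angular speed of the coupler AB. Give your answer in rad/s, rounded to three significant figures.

0.890

ω₂ = 27.48 rad/s
Differentiating the loop-closure r₂e^{iθ₂}+r₃e^{iθ₃}=r₁+r₄e^{iθ₄} gives r₂ω₂e^{iθ₂}+r₃ω₃e^{iθ₃}=r₄ω₄e^{iθ₄}.
Eliminating the other unknown: ω₃ = r₂ω₂ sin(θ₄−θ₂) / [r₃ sin(θ₃−θ₄)].
Numerator sine = +0.05234; denominator sine = +0.93606.
Result = 0.0829·27.48·(+0.05234) / (0.1431·(+0.93606)) = +0.89008 rad/s; magnitude 0.89008 rad/s.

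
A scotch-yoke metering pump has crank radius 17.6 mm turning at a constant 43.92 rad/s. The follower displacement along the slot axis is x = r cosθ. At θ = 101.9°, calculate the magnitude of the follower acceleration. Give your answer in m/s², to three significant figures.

ω = 43.92 rad/s
x = r cosθ ⇒ ẍ = −rω² cosθ (ω constant).
|a| = rω²|cosθ| = 0.0176·(43.92)²·|cos 101.9°| = 7.0006 m/s².

7.00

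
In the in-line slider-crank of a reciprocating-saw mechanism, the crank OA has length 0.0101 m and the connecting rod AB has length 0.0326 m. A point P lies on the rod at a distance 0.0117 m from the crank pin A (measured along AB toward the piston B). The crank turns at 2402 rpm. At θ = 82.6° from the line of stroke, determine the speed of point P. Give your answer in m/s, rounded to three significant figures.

ω = 251.5 rad/s.  Crank-pin speed |V_A| = rω = 2.5405 m/s, perpendicular to OA.
Rod angle: sinφ = −(r/L) sinθ ⇒ φ = -17.893°; ω_rod = −rω cosθ/√(L²−r²sin²θ) = -10.547 rad/s.
V_P = V_A + ω_rod × AP, with AP = 0.0117 m along the rod.
Components: V_Px = −rω sinθ − a·ω_rod·sinφ = -2.5573 m/s;  V_Py = rω cosθ + a·ω_rod·cosφ = +0.20977 m/s.
|V_P| = √(V_Px² + V_Py²) = 2.5659 m/s.

2.57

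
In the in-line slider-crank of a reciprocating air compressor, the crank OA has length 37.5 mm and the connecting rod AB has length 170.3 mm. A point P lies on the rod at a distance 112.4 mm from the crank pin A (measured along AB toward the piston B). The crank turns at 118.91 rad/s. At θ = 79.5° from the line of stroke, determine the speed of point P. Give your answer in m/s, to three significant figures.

4.51

ω = 118.9 rad/s.  Crank-pin speed |V_A| = rω = 4.4591 m/s, perpendicular to OA.
Rod angle: sinφ = −(r/L) sinθ ⇒ φ = -12.504°; ω_rod = −rω cosθ/√(L²−r²sin²θ) = -4.8876 rad/s.
V_P = V_A + ω_rod × AP, with AP = 0.1124 m along the rod.
Components: V_Px = −rω sinθ − a·ω_rod·sinφ = -4.5034 m/s;  V_Py = rω cosθ + a·ω_rod·cosφ = +0.27628 m/s.
|V_P| = √(V_Px² + V_Py²) = 4.5119 m/s.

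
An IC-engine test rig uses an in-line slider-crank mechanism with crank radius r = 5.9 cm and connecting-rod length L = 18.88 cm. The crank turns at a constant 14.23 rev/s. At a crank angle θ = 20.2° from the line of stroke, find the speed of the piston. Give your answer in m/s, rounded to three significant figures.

ω = 2π·14.2 = 89.41 rad/s
For an in-line slider-crank, x = r cosθ + √(L² − r² sin²θ), so v = −rω sinθ·[1 + r cosθ/√(L² − r² sin²θ)].
With r = 0.059 m, L = 0.1888 m, θ = 20.2°: √(L² − r² sin²θ) = 0.1877 m.
v = −0.059·89.41·0.34530·[1 + 0.059·0.93849/0.1877] = -2.3589 m/s.
|v| = 2.3589 m/s.

2.36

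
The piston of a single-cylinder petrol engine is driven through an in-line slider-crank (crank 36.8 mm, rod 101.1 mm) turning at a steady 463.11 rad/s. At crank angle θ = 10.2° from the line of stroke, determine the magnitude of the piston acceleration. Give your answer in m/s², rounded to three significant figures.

10500

ω = 463.1 rad/s
x(θ) = r cosθ + √(L² − r² sin²θ); with ω constant, a = ω²·d²x/dθ².
d²x/dθ² = −r cosθ − r²(cos2θ)/√u − r⁴ sin²2θ/(4u^{3/2}),  u = L² − r² sin²θ = 0.0101787 m².
Substituting r = 0.0368 m, L = 0.1011 m, θ = 10.2°: d²x/dθ² = -0.048854 m.
a = ω²·d²x/dθ² = (463.1)²·(-0.048854) = -10478 m/s²;  |a| = 10478 m/s².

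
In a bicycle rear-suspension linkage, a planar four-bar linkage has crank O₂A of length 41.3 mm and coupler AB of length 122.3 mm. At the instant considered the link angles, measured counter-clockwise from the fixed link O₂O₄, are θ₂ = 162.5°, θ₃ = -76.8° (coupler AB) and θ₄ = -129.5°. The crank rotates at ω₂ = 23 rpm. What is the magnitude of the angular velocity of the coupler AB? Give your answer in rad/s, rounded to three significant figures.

0.948

ω₂ = 2.409 rad/s (from 23 rpm).
Differentiating the loop-closure r₂e^{iθ₂}+r₃e^{iθ₃}=r₁+r₄e^{iθ₄} gives r₂ω₂e^{iθ₂}+r₃ω₃e^{iθ₃}=r₄ω₄e^{iθ₄}.
Eliminating the other unknown: ω₃ = r₂ω₂ sin(θ₄−θ₂) / [r₃ sin(θ₃−θ₄)].
Numerator sine = +0.92718; denominator sine = +0.79547.
Result = 0.0413·2.409·(+0.92718) / (0.1223·(+0.79547)) = +0.94803 rad/s; magnitude 0.94803 rad/s.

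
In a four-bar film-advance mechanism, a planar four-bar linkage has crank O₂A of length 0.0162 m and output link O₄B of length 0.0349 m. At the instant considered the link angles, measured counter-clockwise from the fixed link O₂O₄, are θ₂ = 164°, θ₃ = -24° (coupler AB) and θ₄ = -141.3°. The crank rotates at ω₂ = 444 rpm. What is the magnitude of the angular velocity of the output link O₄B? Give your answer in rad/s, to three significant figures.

3.38

ω₂ = 46.5 rad/s (from 444 rpm).
Differentiating the loop-closure r₂e^{iθ₂}+r₃e^{iθ₃}=r₁+r₄e^{iθ₄} gives r₂ω₂e^{iθ₂}+r₃ω₃e^{iθ₃}=r₄ω₄e^{iθ₄}.
Eliminating the other unknown: ω₄ = r₂ω₂ sin(θ₂−θ₃) / [r₄ sin(θ₄−θ₃)].
Numerator sine = -0.13917; denominator sine = -0.88862.
Result = 0.0162·46.5·(-0.13917) / (0.0349·(-0.88862)) = +3.3802 rad/s; magnitude 3.3802 rad/s.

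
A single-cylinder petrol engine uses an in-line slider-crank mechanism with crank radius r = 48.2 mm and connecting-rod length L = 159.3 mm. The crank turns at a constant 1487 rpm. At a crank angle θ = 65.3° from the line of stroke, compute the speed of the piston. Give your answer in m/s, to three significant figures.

7.72

ω = 2π·1487/60 = 155.7 rad/s
For an in-line slider-crank, x = r cosθ + √(L² − r² sin²θ), so v = −rω sinθ·[1 + r cosθ/√(L² − r² sin²θ)].
With r = 0.0482 m, L = 0.1593 m, θ = 65.3°: √(L² − r² sin²θ) = 0.15316 m.
v = −0.0482·155.7·0.90851·[1 + 0.0482·0.41787/0.15316] = -7.7156 m/s.
|v| = 7.7156 m/s.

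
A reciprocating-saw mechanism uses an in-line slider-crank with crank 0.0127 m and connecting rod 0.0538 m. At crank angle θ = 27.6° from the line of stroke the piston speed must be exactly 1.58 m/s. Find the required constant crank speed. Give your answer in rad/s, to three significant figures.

222

For an in-line slider-crank, |v_piston| = rω|sinθ|·[1 + r cosθ/√(L² − r² sin²θ)].
With r = 0.0127 m, L = 0.0538 m, θ = 27.6°: the bracketed kinematic factor |dx/dθ| = 0.0071222 m.
ω = v/|dx/dθ| = 1.58/0.0071222 = 221.84 rad/s.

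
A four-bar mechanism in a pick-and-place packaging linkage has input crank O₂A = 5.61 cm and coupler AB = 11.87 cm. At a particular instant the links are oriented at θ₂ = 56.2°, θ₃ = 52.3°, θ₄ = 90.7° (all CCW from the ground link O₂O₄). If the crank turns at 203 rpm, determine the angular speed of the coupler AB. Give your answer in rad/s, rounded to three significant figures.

ω₂ = 21.26 rad/s (from 203 rpm).
Differentiating the loop-closure r₂e^{iθ₂}+r₃e^{iθ₃}=r₁+r₄e^{iθ₄} gives r₂ω₂e^{iθ₂}+r₃ω₃e^{iθ₃}=r₄ω₄e^{iθ₄}.
Eliminating the other unknown: ω₃ = r₂ω₂ sin(θ₄−θ₂) / [r₃ sin(θ₃−θ₄)].
Numerator sine = +0.56641; denominator sine = -0.62115.
Result = 0.0561·21.26·(+0.56641) / (0.1187·(-0.62115)) = -9.1616 rad/s; magnitude 9.1616 rad/s.

9.16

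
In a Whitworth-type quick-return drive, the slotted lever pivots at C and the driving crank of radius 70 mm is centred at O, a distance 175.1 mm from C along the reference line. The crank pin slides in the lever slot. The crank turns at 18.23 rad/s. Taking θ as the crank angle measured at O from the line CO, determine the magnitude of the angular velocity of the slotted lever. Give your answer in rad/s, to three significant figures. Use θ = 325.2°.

4.90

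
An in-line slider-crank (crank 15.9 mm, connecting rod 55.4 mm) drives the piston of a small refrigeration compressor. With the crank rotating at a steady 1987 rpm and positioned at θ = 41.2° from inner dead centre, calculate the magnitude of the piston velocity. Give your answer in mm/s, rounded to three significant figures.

ω = 2π·1987/60 = 208.1 rad/s
For an in-line slider-crank, x = r cosθ + √(L² − r² sin²θ), so v = −rω sinθ·[1 + r cosθ/√(L² − r² sin²θ)].
With r = 0.0159 m, L = 0.0554 m, θ = 41.2°: √(L² − r² sin²θ) = 0.054401 m.
v = −0.0159·208.1·0.65869·[1 + 0.0159·0.75241/0.054401] = -2.6585 m/s.
|v| = 2.6585 m/s = 2658.5 mm/s.

2660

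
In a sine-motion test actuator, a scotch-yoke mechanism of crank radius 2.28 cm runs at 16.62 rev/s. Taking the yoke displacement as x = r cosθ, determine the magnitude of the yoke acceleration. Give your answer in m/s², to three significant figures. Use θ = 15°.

ω = 104.4 rad/s (from 16.62 rev/s).
x = r cosθ ⇒ ẍ = −rω² cosθ (ω constant).
|a| = rω²|cosθ| = 0.0228·(104.4)²·|cos 15°| = 240.16 m/s².

240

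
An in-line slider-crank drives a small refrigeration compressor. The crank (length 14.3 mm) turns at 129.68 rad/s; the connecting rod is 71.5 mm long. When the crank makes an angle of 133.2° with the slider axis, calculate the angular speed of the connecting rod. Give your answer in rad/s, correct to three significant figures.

ω = 129.7 rad/s
The rod makes angle φ with the slider axis where L sinφ = r sinθ; differentiating, L cosφ·φ̇ = r ω cosθ.
L cosφ = √(L² − r² sin²θ) = 0.070736 m.
|ω_rod| = r ω |cosθ| / √(L² − r² sin²θ) = 0.0143·129.7·0.68455/0.070736 = 17.946 rad/s.

17.9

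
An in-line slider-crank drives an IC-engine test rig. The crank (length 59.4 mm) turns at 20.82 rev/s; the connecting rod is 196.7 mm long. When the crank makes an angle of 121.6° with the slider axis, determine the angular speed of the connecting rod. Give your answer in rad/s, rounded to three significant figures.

ω = 130.8 rad/s (converted from 20.82 rev/s).
The rod makes angle φ with the slider axis where L sinφ = r sinθ; differentiating, L cosφ·φ̇ = r ω cosθ.
L cosφ = √(L² − r² sin²θ) = 0.19008 m.
|ω_rod| = r ω |cosθ| / √(L² − r² sin²θ) = 0.0594·130.8·0.52399/0.19008 = 21.42 rad/s.

21.4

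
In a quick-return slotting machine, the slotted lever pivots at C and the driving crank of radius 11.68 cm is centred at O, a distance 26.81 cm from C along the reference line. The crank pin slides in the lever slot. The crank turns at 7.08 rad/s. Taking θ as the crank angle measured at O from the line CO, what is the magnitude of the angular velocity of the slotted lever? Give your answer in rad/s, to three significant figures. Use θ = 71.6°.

1.58

ω = 7.08 rad/s
Crank pin A relative to C: A = (d + r cosθ, r sinθ); lever angle φ = atan2(r sinθ, d + r cosθ).
Differentiating tanφ: φ̇ = rω(d cosθ + r)/(d² + r² + 2dr cosθ).
d² + r² + 2dr cosθ = |CA|² = 0.105288 m²;  d cosθ + r = +0.20143 m.
|ω_lever| = |0.1168·7.08·+0.20143| / 0.105288 = 1.582 rad/s.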